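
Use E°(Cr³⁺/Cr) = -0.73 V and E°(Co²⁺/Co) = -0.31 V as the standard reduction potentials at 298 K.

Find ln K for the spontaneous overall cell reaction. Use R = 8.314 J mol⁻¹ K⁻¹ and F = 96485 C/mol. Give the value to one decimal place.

98.1

Cathode: Co²⁺/Co; anode: Cr³⁺/Cr. E°cell = (-0.31) − (-0.73) = +0.42 V, with n = 6.
ΔG° = −nFE° = −RT ln K, so ln K = nFE°/(RT) = (6)(96485)(+0.42) / ((8.314)(298)) = 98.137.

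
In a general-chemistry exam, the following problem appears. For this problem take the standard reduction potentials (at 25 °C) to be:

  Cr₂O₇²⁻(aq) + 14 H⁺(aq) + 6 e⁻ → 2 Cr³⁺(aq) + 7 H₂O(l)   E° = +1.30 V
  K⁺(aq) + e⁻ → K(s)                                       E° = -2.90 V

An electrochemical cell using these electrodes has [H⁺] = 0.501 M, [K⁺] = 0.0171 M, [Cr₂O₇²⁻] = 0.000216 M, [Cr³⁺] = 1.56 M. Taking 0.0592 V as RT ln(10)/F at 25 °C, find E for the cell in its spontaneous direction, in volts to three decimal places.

Cr₂O₇²⁻/Cr³⁺ is the cathode (higher E°), K⁺/K the anode: E°cell = +1.30 − (-2.90) = +4.20 V, n = 6.
Overall: Cr₂O₇²⁻(aq) + 14 H⁺(aq) + 6 K(s) → 2 Cr³⁺(aq) + 7 H₂O(l) + 6 K⁺(aq)
Q = [Cr³⁺]^2·[K⁺]^6 / ([Cr₂O₇²⁻]·[H⁺]^14); log Q = -2.348.
E = E° − (0.0592/n) log Q = +4.20 − (0.0592/6)(-2.348) = +4.223 V.

+4.223 V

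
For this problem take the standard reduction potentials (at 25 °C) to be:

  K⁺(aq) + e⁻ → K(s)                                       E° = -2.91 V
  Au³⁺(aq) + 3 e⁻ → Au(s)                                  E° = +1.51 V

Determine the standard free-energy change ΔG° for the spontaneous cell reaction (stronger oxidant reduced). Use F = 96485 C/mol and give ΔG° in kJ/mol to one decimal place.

Au³⁺/Au (E° = +1.51 V) is the cathode; K⁺/K (E° = -2.91 V) is the anode, so E°cell = +4.42 V.
Balancing electrons gives n = 3 (lcm of 3 and 1).
ΔG° = −nFE° = −(3)(96485)(+4.42) = -1,279,391 J = -1279.4 kJ/mol.

-1279.4 kJ/mol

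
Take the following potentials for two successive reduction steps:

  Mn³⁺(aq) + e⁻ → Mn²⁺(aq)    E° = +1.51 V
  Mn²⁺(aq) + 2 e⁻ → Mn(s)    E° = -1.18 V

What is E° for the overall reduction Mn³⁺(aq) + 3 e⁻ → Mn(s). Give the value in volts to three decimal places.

Adding the free-energy changes (−nFE°) of the two steps gives −n₃FE°₃ = −n₁FE°₁ − n₂FE°₂.
E°₃ = (1×+1.51 + 2×-1.18) / 3 = (-0.850) / 3 = -0.283 V.
Simply averaging or adding the two E° values would be wrong; the electron-weighted sum is required.

-0.283 V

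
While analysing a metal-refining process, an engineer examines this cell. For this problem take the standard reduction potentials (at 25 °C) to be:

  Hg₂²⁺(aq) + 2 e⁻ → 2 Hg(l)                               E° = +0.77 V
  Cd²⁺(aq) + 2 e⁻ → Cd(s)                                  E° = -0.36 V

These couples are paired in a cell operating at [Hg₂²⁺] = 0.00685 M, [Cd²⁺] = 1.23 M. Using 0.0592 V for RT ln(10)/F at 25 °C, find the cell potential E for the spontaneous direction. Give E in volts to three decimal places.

Hg₂²⁺/Hg is the cathode (higher E°), Cd²⁺/Cd the anode: E°cell = +0.77 − (-0.36) = +1.13 V, n = 2.
Overall: Hg₂²⁺(aq) + Cd(s) → 2 Hg(l) + Cd²⁺(aq)
Q = [Cd²⁺] / ([Hg₂²⁺]); log Q = 2.254.
E = E° − (0.0592/n) log Q = +1.13 − (0.0592/2)(2.254) = +1.063 V.

+1.063 V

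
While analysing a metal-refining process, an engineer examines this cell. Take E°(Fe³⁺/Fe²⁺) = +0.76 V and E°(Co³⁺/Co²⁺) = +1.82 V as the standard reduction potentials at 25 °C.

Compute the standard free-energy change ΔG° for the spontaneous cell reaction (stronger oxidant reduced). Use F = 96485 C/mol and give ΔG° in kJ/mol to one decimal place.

-102.3 kJ/mol

Co³⁺/Co²⁺ (E° = +1.82 V) is the cathode; Fe³⁺/Fe²⁺ (E° = +0.76 V) is the anode, so E°cell = +1.06 V.
Balancing electrons gives n = 1 (lcm of 1 and 1).
ΔG° = −nFE° = −(1)(96485)(+1.06) = -102,274 J = -102.3 kJ/mol.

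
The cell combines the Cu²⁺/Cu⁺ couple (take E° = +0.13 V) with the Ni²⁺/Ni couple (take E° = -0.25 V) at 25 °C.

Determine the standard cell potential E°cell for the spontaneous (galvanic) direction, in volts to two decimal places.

+0.38 V

The Cu²⁺/Cu⁺ couple has the higher reduction potential, so it is the cathode; Ni²⁺/Ni is oxidised at the anode.
E°cell = E°(cathode) − E°(anode) = (+0.13) − (-0.25) = +0.38 V.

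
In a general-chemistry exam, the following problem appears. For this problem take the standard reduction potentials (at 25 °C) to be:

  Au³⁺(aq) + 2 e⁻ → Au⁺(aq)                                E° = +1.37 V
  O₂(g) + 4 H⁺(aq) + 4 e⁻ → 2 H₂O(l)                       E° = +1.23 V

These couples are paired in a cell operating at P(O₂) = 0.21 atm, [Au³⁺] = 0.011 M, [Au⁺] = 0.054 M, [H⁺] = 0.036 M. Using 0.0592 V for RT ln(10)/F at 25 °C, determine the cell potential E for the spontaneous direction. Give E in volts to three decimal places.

+0.215 V

Au³⁺/Au⁺ is the cathode (higher E°), O₂/H₂O the anode: E°cell = +1.37 − (+1.23) = +0.14 V, n = 4.
Overall: 2 Au³⁺(aq) + 2 H₂O(l) → 2 Au⁺(aq) + O₂(g) + 4 H⁺(aq)
Q = [Au⁺]^2·P(O₂)·[H⁺]^4 / ([Au³⁺]^2); log Q = -5.071.
E = E° − (0.0592/n) log Q = +0.14 − (0.0592/4)(-5.071) = +0.215 V.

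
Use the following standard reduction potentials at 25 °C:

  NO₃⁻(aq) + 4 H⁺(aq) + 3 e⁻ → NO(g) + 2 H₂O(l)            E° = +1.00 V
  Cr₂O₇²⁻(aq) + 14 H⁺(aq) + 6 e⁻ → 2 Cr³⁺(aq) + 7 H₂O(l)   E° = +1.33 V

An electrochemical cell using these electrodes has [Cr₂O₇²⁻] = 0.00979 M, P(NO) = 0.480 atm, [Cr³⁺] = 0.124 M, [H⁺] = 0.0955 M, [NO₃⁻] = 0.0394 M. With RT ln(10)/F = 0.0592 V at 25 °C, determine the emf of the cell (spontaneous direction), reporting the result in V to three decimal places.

+0.289 V

Cr₂O₇²⁻/Cr³⁺ is the cathode (higher E°), NO₃⁻/NO the anode: E°cell = +1.33 − (+1.00) = +0.33 V, n = 6.
Overall: Cr₂O₇²⁻(aq) + 6 H⁺(aq) + 2 NO(g) → 2 Cr³⁺(aq) + 3 H₂O(l) + 2 NO₃⁻(aq)
Q = [Cr³⁺]^2·[NO₃⁻]^2 / ([Cr₂O₇²⁻]·[H⁺]^6·P(NO)^2); log Q = 4.145.
E = E° − (0.0592/n) log Q = +0.33 − (0.0592/6)(4.145) = +0.289 V.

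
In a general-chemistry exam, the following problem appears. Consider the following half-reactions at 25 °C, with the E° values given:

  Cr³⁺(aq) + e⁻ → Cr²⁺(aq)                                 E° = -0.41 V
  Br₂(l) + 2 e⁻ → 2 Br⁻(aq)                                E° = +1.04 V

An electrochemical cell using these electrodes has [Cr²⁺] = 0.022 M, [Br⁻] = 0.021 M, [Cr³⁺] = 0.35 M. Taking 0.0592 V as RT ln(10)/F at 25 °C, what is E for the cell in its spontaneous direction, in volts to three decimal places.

+1.478 V

Br₂/Br⁻ is the cathode (higher E°), Cr³⁺/Cr²⁺ the anode: E°cell = +1.04 − (-0.41) = +1.45 V, n = 2.
Overall: Br₂(l) + 2 Cr²⁺(aq) → 2 Br⁻(aq) + 2 Cr³⁺(aq)
Q = [Br⁻]^2·[Cr³⁺]^2 / ([Cr²⁺]^2); log Q = -0.952.
E = E° − (0.0592/n) log Q = +1.45 − (0.0592/2)(-0.952) = +1.478 V.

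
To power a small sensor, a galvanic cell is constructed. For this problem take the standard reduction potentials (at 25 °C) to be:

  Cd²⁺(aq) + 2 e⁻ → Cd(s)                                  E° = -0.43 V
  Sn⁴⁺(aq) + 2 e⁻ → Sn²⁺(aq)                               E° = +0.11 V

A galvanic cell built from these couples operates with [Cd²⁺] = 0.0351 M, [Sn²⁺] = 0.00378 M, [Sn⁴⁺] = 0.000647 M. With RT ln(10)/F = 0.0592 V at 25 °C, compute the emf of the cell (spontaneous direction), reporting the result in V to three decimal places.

Sn⁴⁺/Sn²⁺ is the cathode (higher E°), Cd²⁺/Cd the anode: E°cell = +0.11 − (-0.43) = +0.54 V, n = 2.
Overall: Sn⁴⁺(aq) + Cd(s) → Sn²⁺(aq) + Cd²⁺(aq)
Q = [Sn²⁺]·[Cd²⁺] / ([Sn⁴⁺]); log Q = -0.688.
E = E° − (0.0592/n) log Q = +0.54 − (0.0592/2)(-0.688) = +0.560 V.

+0.560 V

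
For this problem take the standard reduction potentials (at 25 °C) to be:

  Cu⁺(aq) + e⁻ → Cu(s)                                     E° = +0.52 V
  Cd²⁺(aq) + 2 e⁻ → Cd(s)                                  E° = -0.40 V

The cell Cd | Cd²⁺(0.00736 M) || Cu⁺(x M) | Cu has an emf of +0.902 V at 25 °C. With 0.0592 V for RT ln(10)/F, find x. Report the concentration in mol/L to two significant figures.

Cu⁺/Cu is the cathode, Cd²⁺/Cd the anode: E°cell = +0.92 V, n = 2.
Overall reaction: 2 Cu⁺(aq) + Cd(s) → 2 Cu(s) + Cd²⁺(aq); Q = [Cd²⁺]^1/[Cu⁺]^2.
From E = E° − (0.0592/n) log Q: log Q = (E° − E)·n/0.0592 = (+0.92 − (+0.902))·2/0.0592 = 0.6081.
So 2·log[Cu⁺] = 1·log(0.00736) − log Q = -2.1331 − (0.6081) = -2.7412; log[Cu⁺] = -2.7412 / 2 = -1.3706; [Cu⁺] = 10^(-1.3706) ≈ 0.043 M.

0.043 M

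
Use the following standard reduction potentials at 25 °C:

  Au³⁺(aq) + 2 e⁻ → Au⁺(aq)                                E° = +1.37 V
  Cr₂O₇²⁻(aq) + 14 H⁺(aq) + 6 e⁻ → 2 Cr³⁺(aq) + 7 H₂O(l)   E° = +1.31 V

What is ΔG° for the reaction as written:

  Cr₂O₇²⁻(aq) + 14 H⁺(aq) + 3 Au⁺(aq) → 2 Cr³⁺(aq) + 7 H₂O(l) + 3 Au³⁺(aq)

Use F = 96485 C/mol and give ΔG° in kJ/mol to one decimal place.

+34.7 kJ/mol

As written, Cr₂O₇²⁻/Cr³⁺ is reduced (cathode) and Au³⁺/Au⁺ is oxidised (anode), so E°cell = (+1.31) − (+1.37) = -0.06 V.
Balancing electrons gives n = 6.
ΔG° = −nFE° = −(6)(96485)(-0.06) = 34,735 J = +34.7 kJ/mol.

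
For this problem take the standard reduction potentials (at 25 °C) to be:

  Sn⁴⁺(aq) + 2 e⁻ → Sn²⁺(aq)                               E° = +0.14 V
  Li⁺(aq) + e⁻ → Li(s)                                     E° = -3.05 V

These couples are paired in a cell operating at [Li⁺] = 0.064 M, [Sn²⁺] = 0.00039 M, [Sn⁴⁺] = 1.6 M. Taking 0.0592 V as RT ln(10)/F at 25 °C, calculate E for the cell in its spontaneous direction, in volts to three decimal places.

Sn⁴⁺/Sn²⁺ is the cathode (higher E°), Li⁺/Li the anode: E°cell = +0.14 − (-3.05) = +3.19 V, n = 2.
Overall: Sn⁴⁺(aq) + 2 Li(s) → Sn²⁺(aq) + 2 Li⁺(aq)
Q = [Sn²⁺]·[Li⁺]^2 / ([Sn⁴⁺]); log Q = -6.001.
E = E° − (0.0592/n) log Q = +3.19 − (0.0592/2)(-6.001) = +3.368 V.

+3.368 V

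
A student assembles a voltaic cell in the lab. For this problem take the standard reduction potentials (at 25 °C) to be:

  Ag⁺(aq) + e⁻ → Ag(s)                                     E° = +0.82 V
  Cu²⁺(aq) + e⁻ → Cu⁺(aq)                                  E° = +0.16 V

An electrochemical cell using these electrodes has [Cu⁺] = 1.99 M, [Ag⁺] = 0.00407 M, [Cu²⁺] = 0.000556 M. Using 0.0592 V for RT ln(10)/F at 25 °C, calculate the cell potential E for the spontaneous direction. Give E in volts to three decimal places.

Ag⁺/Ag is the cathode (higher E°), Cu²⁺/Cu⁺ the anode: E°cell = +0.82 − (+0.16) = +0.66 V, n = 1.
Overall: Ag⁺(aq) + Cu⁺(aq) → Ag(s) + Cu²⁺(aq)
Q = [Cu²⁺] / ([Ag⁺]·[Cu⁺]); log Q = -1.163.
E = E° − (0.0592/n) log Q = +0.66 − (0.0592/1)(-1.163) = +0.729 V.

+0.729 V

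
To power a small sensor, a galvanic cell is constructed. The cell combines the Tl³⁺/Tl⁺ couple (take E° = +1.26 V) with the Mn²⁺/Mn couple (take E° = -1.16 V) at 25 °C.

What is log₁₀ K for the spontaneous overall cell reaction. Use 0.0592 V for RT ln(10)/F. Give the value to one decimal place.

Cathode: Tl³⁺/Tl⁺; anode: Mn²⁺/Mn. E°cell = +2.42 V, n = 2.
log K = nE°cell / 0.0592 = (2)(+2.42) / 0.0592 = 81.8.

81.8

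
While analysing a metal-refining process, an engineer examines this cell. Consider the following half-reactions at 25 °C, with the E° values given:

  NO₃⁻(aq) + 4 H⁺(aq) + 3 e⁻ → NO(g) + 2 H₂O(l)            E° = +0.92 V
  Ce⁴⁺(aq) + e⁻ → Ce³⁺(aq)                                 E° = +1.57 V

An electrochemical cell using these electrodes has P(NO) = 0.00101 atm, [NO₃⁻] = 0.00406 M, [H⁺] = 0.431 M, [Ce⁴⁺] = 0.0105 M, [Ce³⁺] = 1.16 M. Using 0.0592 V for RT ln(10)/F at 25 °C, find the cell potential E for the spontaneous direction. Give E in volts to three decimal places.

+0.546 V

Ce⁴⁺/Ce³⁺ is the cathode (higher E°), NO₃⁻/NO the anode: E°cell = +1.57 − (+0.92) = +0.65 V, n = 3.
Overall: 3 Ce⁴⁺(aq) + NO(g) + 2 H₂O(l) → 3 Ce³⁺(aq) + NO₃⁻(aq) + 4 H⁺(aq)
Q = [Ce³⁺]^3·[NO₃⁻]·[H⁺]^4 / ([Ce⁴⁺]^3·P(NO)); log Q = 5.272.
E = E° − (0.0592/n) log Q = +0.65 − (0.0592/3)(5.272) = +0.546 V.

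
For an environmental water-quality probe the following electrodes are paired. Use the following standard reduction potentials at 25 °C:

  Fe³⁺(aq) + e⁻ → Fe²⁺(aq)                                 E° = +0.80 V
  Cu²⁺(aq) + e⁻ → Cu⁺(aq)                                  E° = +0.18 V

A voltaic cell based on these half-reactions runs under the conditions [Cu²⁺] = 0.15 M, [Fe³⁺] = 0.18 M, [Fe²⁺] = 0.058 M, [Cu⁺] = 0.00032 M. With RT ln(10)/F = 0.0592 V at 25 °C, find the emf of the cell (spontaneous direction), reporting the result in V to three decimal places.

Fe³⁺/Fe²⁺ is the cathode (higher E°), Cu²⁺/Cu⁺ the anode: E°cell = +0.80 − (+0.18) = +0.62 V, n = 1.
Overall: Fe³⁺(aq) + Cu⁺(aq) → Fe²⁺(aq) + Cu²⁺(aq)
Q = [Fe²⁺]·[Cu²⁺] / ([Fe³⁺]·[Cu⁺]); log Q = 2.179.
E = E° − (0.0592/n) log Q = +0.62 − (0.0592/1)(2.179) = +0.491 V.

+0.491 V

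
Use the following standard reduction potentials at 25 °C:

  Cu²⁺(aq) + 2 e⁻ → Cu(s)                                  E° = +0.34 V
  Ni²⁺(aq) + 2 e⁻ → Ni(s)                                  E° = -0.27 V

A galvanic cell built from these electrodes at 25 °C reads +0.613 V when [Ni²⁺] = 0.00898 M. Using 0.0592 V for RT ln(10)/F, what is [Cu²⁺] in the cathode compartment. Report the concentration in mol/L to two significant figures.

Cu²⁺/Cu is the cathode, Ni²⁺/Ni the anode: E°cell = +0.61 V, n = 2.
Overall reaction: Cu²⁺(aq) + Ni(s) → Cu(s) + Ni²⁺(aq); Q = [Ni²⁺]^1/[Cu²⁺]^1.
From E = E° − (0.0592/n) log Q: log Q = (E° − E)·n/0.0592 = (+0.61 − (+0.613))·2/0.0592 = -0.1014.
So 1·log[Cu²⁺] = 1·log(0.00898) − log Q = -2.0467 − (-0.1014) = -1.9453; [Cu²⁺] = 10^(-1.9453) ≈ 0.011 M.

0.011 M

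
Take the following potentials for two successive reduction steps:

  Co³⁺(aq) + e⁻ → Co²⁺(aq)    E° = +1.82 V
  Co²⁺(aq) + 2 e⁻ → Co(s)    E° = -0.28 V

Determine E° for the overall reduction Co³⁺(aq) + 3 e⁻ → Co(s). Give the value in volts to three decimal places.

+0.420 V

Standard free energies of sequential steps add: ΔG°₃ = ΔG°₁ + ΔG°₂, so n₃E°₃ = n₁E°₁ + n₂E°₂.
E°₃ = (1×+1.82 + 2×-0.28) / 3 = (+1.260) / 3 = +0.420 V.
E° values themselves are not directly additive — weighting by electron count is essential.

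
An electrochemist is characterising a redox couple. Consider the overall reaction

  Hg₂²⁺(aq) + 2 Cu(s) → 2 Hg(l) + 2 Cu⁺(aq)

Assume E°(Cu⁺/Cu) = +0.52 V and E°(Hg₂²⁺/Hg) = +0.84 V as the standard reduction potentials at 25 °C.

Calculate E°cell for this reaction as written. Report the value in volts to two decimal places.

The Hg₂²⁺/Hg couple has the higher reduction potential, so it is the cathode; Cu⁺/Cu is oxidised at the anode.
E°cell = E°(cathode) − E°(anode) = (+0.84) − (+0.52) = +0.32 V.
Since E°cell > 0, the reaction is spontaneous under standard conditions.

+0.32 V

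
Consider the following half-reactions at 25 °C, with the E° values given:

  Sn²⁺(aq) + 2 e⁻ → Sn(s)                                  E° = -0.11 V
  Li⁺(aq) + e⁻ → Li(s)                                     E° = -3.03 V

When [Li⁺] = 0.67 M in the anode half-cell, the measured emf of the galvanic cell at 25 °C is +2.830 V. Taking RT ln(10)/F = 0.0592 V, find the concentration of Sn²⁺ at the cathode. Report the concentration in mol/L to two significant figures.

Sn²⁺/Sn is the cathode, Li⁺/Li the anode: E°cell = +2.92 V, n = 2.
Overall reaction: Sn²⁺(aq) + 2 Li(s) → Sn(s) + 2 Li⁺(aq); Q = [Li⁺]^2/[Sn²⁺]^1.
From E = E° − (0.0592/n) log Q: log Q = (E° − E)·n/0.0592 = (+2.92 − (+2.830))·2/0.0592 = 3.0405.
So 1·log[Sn²⁺] = 2·log(0.67) − log Q = -0.3479 − (3.0405) = -3.3884; [Sn²⁺] = 10^(-3.3884) ≈ 0.00041 M.

0.00041 M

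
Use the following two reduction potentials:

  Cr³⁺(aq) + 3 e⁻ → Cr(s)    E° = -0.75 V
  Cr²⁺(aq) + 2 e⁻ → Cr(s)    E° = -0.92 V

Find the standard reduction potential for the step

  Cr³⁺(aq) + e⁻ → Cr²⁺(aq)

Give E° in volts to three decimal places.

Sequential free energies add, so n₃E°₃ = n₁E°₁ + n₂E°₂.
With n₃ = 3, and the known step contributing 2×(-0.92) V, the unknown satisfies 1·E° = 3×(-0.75) − 2×(-0.92) = -0.410.
E° = -0.410 / 1 = -0.410 V.

-0.410 V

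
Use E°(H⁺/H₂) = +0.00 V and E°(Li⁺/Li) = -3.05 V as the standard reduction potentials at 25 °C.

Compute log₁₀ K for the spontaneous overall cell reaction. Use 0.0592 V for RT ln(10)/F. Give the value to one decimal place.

Cathode: H⁺/H₂; anode: Li⁺/Li. E°cell = +3.05 V, n = 2.
log K = nE°cell / 0.0592 = (2)(+3.05) / 0.0592 = 103.0.

103.0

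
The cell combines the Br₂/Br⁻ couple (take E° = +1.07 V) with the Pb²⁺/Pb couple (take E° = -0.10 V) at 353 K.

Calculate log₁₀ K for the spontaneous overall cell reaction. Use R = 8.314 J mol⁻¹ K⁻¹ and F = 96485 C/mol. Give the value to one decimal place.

Cathode: Br₂/Br⁻; anode: Pb²⁺/Pb. E°cell = (+1.07) − (-0.10) = +1.17 V, with n = 2.
ΔG° = −nFE° = −RT ln K, so ln K = nFE°/(RT) = (2)(96485)(+1.17) / ((8.314)(353)) = 76.929.
log₁₀ K = 76.929 / ln 10 = 33.4.

33.4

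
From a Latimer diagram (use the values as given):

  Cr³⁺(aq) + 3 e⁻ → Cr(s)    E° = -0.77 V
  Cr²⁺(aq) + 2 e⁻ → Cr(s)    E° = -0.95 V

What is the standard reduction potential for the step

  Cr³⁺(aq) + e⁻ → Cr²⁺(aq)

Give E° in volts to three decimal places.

-0.410 V

Sequential free energies add, so n₃E°₃ = n₁E°₁ + n₂E°₂.
With n₃ = 3, and the known step contributing 2×(-0.95) V, the unknown satisfies 1·E° = 3×(-0.77) − 2×(-0.95) = -0.410.
E° = -0.410 / 1 = -0.410 V.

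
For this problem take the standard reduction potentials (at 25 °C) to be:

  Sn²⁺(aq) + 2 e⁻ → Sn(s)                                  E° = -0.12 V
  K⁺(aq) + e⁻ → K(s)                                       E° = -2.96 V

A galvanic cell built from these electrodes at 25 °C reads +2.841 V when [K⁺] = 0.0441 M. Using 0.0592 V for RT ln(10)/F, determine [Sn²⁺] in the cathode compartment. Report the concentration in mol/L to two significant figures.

0.0021 M

Sn²⁺/Sn is the cathode, K⁺/K the anode: E°cell = +2.84 V, n = 2.
Overall reaction: Sn²⁺(aq) + 2 K(s) → Sn(s) + 2 K⁺(aq); Q = [K⁺]^2/[Sn²⁺]^1.
From E = E° − (0.0592/n) log Q: log Q = (E° − E)·n/0.0592 = (+2.84 − (+2.841))·2/0.0592 = -0.0338.
So 1·log[Sn²⁺] = 2·log(0.0441) − log Q = -2.7111 − (-0.0338) = -2.6773; [Sn²⁺] = 10^(-2.6773) ≈ 0.0021 M.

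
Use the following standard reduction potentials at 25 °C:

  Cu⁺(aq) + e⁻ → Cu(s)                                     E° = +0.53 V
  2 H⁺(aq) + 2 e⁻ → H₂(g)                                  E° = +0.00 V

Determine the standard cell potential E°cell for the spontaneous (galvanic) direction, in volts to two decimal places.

+0.53 V

The Cu⁺/Cu couple has the higher reduction potential, so it is the cathode; H⁺/H₂ is oxidised at the anode.
E°cell = E°(cathode) − E°(anode) = (+0.53) − (+0.00) = +0.53 V.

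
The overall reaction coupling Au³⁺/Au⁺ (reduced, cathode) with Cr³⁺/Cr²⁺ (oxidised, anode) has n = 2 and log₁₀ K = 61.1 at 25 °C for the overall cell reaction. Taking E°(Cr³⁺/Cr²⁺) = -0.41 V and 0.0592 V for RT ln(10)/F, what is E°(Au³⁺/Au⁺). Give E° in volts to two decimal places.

+1.40 V

E°cell = (0.0592/n)·log K = (0.0592/2)(61.1) = +1.809 V.
Since Au³⁺/Au⁺ is the cathode and Cr³⁺/Cr²⁺ the anode, E°cell = E°(Au³⁺/Au⁺) − E°(Cr³⁺/Cr²⁺).
So E°(Au³⁺/Au⁺) = E°cell + E°(Cr³⁺/Cr²⁺) = +1.809 + (-0.41) = +1.40 V.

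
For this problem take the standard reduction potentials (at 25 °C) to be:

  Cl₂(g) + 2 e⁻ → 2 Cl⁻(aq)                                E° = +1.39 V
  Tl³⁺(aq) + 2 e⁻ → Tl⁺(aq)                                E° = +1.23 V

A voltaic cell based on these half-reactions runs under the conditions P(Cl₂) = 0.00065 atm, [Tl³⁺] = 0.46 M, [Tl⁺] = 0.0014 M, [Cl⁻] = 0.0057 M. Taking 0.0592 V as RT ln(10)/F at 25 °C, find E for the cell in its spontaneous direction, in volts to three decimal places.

Cl₂/Cl⁻ is the cathode (higher E°), Tl³⁺/Tl⁺ the anode: E°cell = +1.39 − (+1.23) = +0.16 V, n = 2.
Overall: Cl₂(g) + Tl⁺(aq) → 2 Cl⁻(aq) + Tl³⁺(aq)
Q = [Cl⁻]^2·[Tl³⁺] / (P(Cl₂)·[Tl⁺]); log Q = 1.215.
E = E° − (0.0592/n) log Q = +0.16 − (0.0592/2)(1.215) = +0.124 V.

+0.124 V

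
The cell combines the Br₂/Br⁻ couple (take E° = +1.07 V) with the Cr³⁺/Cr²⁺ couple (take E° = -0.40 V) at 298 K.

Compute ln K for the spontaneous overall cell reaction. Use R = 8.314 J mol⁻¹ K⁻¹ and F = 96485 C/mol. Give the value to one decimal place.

Cathode: Br₂/Br⁻; anode: Cr³⁺/Cr²⁺. E°cell = (+1.07) − (-0.40) = +1.47 V, with n = 2.
ΔG° = −nFE° = −RT ln K, so ln K = nFE°/(RT) = (2)(96485)(+1.47) / ((8.314)(298)) = 114.494.

114.5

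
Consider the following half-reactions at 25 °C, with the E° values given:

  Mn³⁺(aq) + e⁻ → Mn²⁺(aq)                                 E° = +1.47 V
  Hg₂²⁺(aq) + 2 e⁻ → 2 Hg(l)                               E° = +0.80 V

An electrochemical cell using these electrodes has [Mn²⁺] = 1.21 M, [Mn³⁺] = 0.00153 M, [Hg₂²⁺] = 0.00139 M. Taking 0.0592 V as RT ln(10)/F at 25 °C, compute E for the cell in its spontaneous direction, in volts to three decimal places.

+0.583 V

Mn³⁺/Mn²⁺ is the cathode (higher E°), Hg₂²⁺/Hg the anode: E°cell = +1.47 − (+0.80) = +0.67 V, n = 2.
Overall: 2 Mn³⁺(aq) + 2 Hg(l) → 2 Mn²⁺(aq) + Hg₂²⁺(aq)
Q = [Mn²⁺]^2·[Hg₂²⁺] / ([Mn³⁺]^2); log Q = 2.939.
E = E° − (0.0592/n) log Q = +0.67 − (0.0592/2)(2.939) = +0.583 V.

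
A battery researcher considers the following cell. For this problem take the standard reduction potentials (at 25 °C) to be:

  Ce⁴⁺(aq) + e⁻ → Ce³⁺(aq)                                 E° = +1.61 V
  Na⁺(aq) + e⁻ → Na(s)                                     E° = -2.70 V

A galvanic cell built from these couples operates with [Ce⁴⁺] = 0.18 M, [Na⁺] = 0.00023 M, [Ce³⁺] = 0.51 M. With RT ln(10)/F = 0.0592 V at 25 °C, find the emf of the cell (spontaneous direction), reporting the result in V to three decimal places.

+4.499 V

Ce⁴⁺/Ce³⁺ is the cathode (higher E°), Na⁺/Na the anode: E°cell = +1.61 − (-2.70) = +4.31 V, n = 1.
Overall: Ce⁴⁺(aq) + Na(s) → Ce³⁺(aq) + Na⁺(aq)
Q = [Ce³⁺]·[Na⁺] / ([Ce⁴⁺]); log Q = -3.186.
E = E° − (0.0592/n) log Q = +4.31 − (0.0592/1)(-3.186) = +4.499 V.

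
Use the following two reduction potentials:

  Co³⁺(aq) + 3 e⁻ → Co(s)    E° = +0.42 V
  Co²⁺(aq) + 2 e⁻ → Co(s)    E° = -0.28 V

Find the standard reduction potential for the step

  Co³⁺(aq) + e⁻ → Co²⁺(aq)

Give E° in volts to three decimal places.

Sequential free energies add, so n₃E°₃ = n₁E°₁ + n₂E°₂.
With n₃ = 3, and the known step contributing 2×(-0.28) V, the unknown satisfies 1·E° = 3×(+0.42) − 2×(-0.28) = +1.820.
E° = +1.820 / 1 = +1.820 V.

+1.820 V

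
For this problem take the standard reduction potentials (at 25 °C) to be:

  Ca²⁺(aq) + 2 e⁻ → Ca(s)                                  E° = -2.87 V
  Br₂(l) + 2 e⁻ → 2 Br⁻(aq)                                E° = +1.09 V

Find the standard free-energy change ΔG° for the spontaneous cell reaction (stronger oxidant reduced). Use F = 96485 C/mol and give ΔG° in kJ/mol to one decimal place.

-764.2 kJ/mol

Br₂/Br⁻ (E° = +1.09 V) is the cathode; Ca²⁺/Ca (E° = -2.87 V) is the anode, so E°cell = +3.96 V.
Balancing electrons gives n = 2 (lcm of 2 and 2).
ΔG° = −nFE° = −(2)(96485)(+3.96) = -764,161 J = -764.2 kJ/mol.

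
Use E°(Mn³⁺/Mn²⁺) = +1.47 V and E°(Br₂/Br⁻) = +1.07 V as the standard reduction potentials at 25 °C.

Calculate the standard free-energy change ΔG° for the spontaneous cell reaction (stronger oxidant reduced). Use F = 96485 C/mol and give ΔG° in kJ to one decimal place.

Mn³⁺/Mn²⁺ (E° = +1.47 V) is the cathode; Br₂/Br⁻ (E° = +1.07 V) is the anode, so E°cell = +0.40 V.
Balancing electrons gives n = 2 (lcm of 1 and 2).
ΔG° = −nFE° = −(2)(96485)(+0.40) = -77,188 J = -77.2 kJ.

-77.2 kJ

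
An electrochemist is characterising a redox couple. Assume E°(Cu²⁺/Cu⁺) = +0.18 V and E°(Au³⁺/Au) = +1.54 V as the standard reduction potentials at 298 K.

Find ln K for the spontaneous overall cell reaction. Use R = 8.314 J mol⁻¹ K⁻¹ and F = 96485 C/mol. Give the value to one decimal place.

158.9

Cathode: Au³⁺/Au; anode: Cu²⁺/Cu⁺. E°cell = (+1.54) − (+0.18) = +1.36 V, with n = 3.
ΔG° = −nFE° = −RT ln K, so ln K = nFE°/(RT) = (3)(96485)(+1.36) / ((8.314)(298)) = 158.889.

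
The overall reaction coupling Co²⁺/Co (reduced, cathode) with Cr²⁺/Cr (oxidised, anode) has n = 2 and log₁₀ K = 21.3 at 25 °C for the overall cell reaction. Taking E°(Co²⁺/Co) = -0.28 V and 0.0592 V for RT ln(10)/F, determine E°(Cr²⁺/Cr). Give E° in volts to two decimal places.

E°cell = (0.0592/n)·log K = (0.0592/2)(21.3) = +0.630 V.
Since Co²⁺/Co is the cathode and Cr²⁺/Cr the anode, E°cell = E°(Co²⁺/Co) − E°(Cr²⁺/Cr).
So E°(Cr²⁺/Cr) = E°(Co²⁺/Co) − E°cell = (-0.28) − (+0.630) = -0.91 V.

-0.91 V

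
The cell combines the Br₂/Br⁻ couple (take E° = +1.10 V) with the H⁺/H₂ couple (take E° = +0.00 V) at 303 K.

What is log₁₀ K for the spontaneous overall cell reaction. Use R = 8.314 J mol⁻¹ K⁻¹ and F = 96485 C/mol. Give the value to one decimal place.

36.6

Cathode: Br₂/Br⁻; anode: H⁺/H₂. E°cell = (+1.10) − (+0.00) = +1.10 V, with n = 2.
ΔG° = −nFE° = −RT ln K, so ln K = nFE°/(RT) = (2)(96485)(+1.10) / ((8.314)(303)) = 84.262.
log₁₀ K = 84.262 / ln 10 = 36.6.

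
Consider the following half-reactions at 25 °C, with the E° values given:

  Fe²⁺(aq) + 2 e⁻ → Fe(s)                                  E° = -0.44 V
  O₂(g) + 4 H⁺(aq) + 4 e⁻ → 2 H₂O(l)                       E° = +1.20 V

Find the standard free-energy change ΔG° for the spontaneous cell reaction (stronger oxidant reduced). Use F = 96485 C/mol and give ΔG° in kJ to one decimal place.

O₂/H₂O (E° = +1.20 V) is the cathode; Fe²⁺/Fe (E° = -0.44 V) is the anode, so E°cell = +1.64 V.
Balancing electrons gives n = 4 (lcm of 4 and 2).
ΔG° = −nFE° = −(4)(96485)(+1.64) = -632,942 J = -632.9 kJ.

-632.9 kJ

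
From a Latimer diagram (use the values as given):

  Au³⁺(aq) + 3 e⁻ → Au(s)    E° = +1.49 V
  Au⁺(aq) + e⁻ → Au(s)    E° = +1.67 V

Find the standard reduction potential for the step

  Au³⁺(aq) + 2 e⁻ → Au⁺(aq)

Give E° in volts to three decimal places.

Sequential free energies add, so n₃E°₃ = n₁E°₁ + n₂E°₂.
With n₃ = 3, and the known step contributing 1×(+1.67) V, the unknown satisfies 2·E° = 3×(+1.49) − 1×(+1.67) = +2.800.
E° = +2.800 / 2 = +1.400 V.

+1.400 V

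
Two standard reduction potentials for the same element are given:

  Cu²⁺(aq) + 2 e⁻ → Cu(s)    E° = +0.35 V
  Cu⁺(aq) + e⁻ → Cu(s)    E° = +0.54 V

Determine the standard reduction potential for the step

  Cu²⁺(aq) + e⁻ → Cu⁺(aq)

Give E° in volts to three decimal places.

Sequential free energies add, so n₃E°₃ = n₁E°₁ + n₂E°₂.
With n₃ = 2, and the known step contributing 1×(+0.54) V, the unknown satisfies 1·E° = 2×(+0.35) − 1×(+0.54) = +0.160.
E° = +0.160 / 1 = +0.160 V.

+0.160 V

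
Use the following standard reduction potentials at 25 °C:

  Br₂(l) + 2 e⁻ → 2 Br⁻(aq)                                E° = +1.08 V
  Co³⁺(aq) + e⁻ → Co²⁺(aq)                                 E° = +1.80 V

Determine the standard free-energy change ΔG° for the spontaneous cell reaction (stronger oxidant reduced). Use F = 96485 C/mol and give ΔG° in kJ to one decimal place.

Co³⁺/Co²⁺ (E° = +1.80 V) is the cathode; Br₂/Br⁻ (E° = +1.08 V) is the anode, so E°cell = +0.72 V.
Balancing electrons gives n = 2 (lcm of 1 and 2).
ΔG° = −nFE° = −(2)(96485)(+0.72) = -138,938 J = -138.9 kJ.

-138.9 kJ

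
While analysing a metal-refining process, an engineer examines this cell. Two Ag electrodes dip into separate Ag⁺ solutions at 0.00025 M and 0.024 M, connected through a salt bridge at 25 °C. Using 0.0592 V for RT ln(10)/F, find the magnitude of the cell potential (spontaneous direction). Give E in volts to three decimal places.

For a concentration cell E°cell = 0. The 0.024 M side is the cathode (reduction is favoured where [Ag⁺] is higher).
With n = 1, E = −(0.0592/1) log([Ag⁺]ₐₙ/[Ag⁺]꜀ₐₜ) = −(0.0592/1) log(0.00025/0.024) = −(0.0592/1)(-1.982) = +0.117 V.

+0.117 V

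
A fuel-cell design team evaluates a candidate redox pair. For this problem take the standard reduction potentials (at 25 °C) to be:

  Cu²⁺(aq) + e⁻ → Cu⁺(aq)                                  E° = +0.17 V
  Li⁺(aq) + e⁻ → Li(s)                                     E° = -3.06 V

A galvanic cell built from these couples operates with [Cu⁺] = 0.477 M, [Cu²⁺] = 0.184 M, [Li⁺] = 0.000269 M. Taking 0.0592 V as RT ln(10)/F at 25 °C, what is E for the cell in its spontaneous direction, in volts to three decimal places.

+3.417 V

Cu²⁺/Cu⁺ is the cathode (higher E°), Li⁺/Li the anode: E°cell = +0.17 − (-3.06) = +3.23 V, n = 1.
Overall: Cu²⁺(aq) + Li(s) → Cu⁺(aq) + Li⁺(aq)
Q = [Cu⁺]·[Li⁺] / ([Cu²⁺]); log Q = -3.157.
E = E° − (0.0592/n) log Q = +3.23 − (0.0592/1)(-3.157) = +3.417 V.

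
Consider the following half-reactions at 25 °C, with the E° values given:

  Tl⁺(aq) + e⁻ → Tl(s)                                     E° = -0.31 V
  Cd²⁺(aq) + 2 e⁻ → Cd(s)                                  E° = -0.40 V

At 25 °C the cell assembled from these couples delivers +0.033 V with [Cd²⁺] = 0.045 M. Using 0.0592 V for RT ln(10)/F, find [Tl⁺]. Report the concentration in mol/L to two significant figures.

Tl⁺/Tl is the cathode, Cd²⁺/Cd the anode: E°cell = +0.09 V, n = 2.
Overall reaction: 2 Tl⁺(aq) + Cd(s) → 2 Tl(s) + Cd²⁺(aq); Q = [Cd²⁺]^1/[Tl⁺]^2.
From E = E° − (0.0592/n) log Q: log Q = (E° − E)·n/0.0592 = (+0.09 − (+0.033))·2/0.0592 = 1.9257.
So 2·log[Tl⁺] = 1·log(0.045) − log Q = -1.3468 − (1.9257) = -3.2725; log[Tl⁺] = -3.2725 / 2 = -1.6362; [Tl⁺] = 10^(-1.6362) ≈ 0.023 M.

0.023 M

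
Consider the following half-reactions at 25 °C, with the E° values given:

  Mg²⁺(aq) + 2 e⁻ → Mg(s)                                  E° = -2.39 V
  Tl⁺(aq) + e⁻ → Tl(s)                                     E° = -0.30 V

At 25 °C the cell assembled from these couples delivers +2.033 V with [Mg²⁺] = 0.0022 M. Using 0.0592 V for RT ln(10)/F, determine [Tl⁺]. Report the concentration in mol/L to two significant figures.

Tl⁺/Tl is the cathode, Mg²⁺/Mg the anode: E°cell = +2.09 V, n = 2.
Overall reaction: 2 Tl⁺(aq) + Mg(s) → 2 Tl(s) + Mg²⁺(aq); Q = [Mg²⁺]^1/[Tl⁺]^2.
From E = E° − (0.0592/n) log Q: log Q = (E° − E)·n/0.0592 = (+2.09 − (+2.033))·2/0.0592 = 1.9257.
So 2·log[Tl⁺] = 1·log(0.0022) − log Q = -2.6576 − (1.9257) = -4.5833; log[Tl⁺] = -4.5833 / 2 = -2.2917; [Tl⁺] = 10^(-2.2917) ≈ 0.0051 M.

0.0051 M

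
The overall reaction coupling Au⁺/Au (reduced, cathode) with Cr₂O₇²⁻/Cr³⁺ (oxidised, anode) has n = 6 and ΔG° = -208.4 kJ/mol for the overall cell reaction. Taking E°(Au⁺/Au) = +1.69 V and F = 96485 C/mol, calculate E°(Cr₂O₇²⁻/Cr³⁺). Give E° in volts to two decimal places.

E°cell = −ΔG°/(nF) = −(-208.4×10³)/((6)(96485)) = +0.360 V.
Since Au⁺/Au is the cathode and Cr₂O₇²⁻/Cr³⁺ the anode, E°cell = E°(Au⁺/Au) − E°(Cr₂O₇²⁻/Cr³⁺).
So E°(Cr₂O₇²⁻/Cr³⁺) = E°(Au⁺/Au) − E°cell = (+1.69) − (+0.360) = +1.33 V.

+1.33 V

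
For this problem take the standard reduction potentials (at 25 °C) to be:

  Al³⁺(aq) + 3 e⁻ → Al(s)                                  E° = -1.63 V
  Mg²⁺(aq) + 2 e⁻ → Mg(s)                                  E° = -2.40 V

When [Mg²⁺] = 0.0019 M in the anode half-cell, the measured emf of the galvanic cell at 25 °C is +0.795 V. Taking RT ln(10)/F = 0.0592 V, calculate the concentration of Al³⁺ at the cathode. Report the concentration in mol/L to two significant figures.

Al³⁺/Al is the cathode, Mg²⁺/Mg the anode: E°cell = +0.77 V, n = 6.
Overall reaction: 2 Al³⁺(aq) + 3 Mg(s) → 2 Al(s) + 3 Mg²⁺(aq); Q = [Mg²⁺]^3/[Al³⁺]^2.
From E = E° − (0.0592/n) log Q: log Q = (E° − E)·n/0.0592 = (+0.77 − (+0.795))·6/0.0592 = -2.5338.
So 2·log[Al³⁺] = 3·log(0.0019) − log Q = -8.1637 − (-2.5338) = -5.6299; log[Al³⁺] = -5.6299 / 2 = -2.8150; [Al³⁺] = 10^(-2.8150) ≈ 0.0015 M.

0.0015 M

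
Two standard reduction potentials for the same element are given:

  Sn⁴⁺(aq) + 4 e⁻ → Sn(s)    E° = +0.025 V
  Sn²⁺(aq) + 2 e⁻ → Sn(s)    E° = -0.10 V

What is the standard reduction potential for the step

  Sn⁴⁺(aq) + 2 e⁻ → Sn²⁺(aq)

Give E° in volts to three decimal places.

Sequential free energies add, so n₃E°₃ = n₁E°₁ + n₂E°₂.
With n₃ = 4, and the known step contributing 2×(-0.10) V, the unknown satisfies 2·E° = 4×(+0.025) − 2×(-0.10) = +0.300.
E° = +0.300 / 2 = +0.150 V.

+0.150 V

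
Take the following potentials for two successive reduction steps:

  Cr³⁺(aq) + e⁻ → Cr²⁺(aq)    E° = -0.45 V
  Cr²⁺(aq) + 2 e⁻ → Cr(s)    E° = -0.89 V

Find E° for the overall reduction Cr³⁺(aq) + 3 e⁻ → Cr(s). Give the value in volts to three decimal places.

-0.743 V

Since ΔG° = −nFE° is additive over sequential reductions, n₃E°₃ = n₁E°₁ + n₂E°₂.
E°₃ = (1×-0.45 + 2×-0.89) / 3 = (-2.230) / 3 = -0.743 V.
E° values themselves are not directly additive — weighting by electron count is essential.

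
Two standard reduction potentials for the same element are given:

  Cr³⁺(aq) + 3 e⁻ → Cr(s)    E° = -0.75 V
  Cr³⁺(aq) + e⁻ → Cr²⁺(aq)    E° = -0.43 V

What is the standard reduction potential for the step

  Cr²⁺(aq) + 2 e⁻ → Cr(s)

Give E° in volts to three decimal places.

Sequential free energies add, so n₃E°₃ = n₁E°₁ + n₂E°₂.
With n₃ = 3, and the known step contributing 1×(-0.43) V, the unknown satisfies 2·E° = 3×(-0.75) − 1×(-0.43) = -1.820.
E° = -1.820 / 2 = -0.910 V.

-0.910 V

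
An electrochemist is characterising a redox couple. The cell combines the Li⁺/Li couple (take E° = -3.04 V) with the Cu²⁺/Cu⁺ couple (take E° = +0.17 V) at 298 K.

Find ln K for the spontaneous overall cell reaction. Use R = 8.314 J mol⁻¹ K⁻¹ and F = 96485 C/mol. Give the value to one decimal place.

Cathode: Cu²⁺/Cu⁺; anode: Li⁺/Li. E°cell = (+0.17) − (-3.04) = +3.21 V, with n = 1.
ΔG° = −nFE° = −RT ln K, so ln K = nFE°/(RT) = (1)(96485)(+3.21) / ((8.314)(298)) = 125.008.

125.0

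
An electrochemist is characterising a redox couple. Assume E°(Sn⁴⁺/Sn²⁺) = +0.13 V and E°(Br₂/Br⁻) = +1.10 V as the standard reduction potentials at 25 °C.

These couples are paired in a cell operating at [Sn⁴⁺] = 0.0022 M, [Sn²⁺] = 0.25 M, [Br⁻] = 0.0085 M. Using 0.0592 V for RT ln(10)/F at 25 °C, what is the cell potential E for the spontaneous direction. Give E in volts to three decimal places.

Br₂/Br⁻ is the cathode (higher E°), Sn⁴⁺/Sn²⁺ the anode: E°cell = +1.10 − (+0.13) = +0.97 V, n = 2.
Overall: Br₂(l) + Sn²⁺(aq) → 2 Br⁻(aq) + Sn⁴⁺(aq)
Q = [Br⁻]^2·[Sn⁴⁺] / ([Sn²⁺]); log Q = -6.197.
E = E° − (0.0592/n) log Q = +0.97 − (0.0592/2)(-6.197) = +1.153 V.

+1.153 V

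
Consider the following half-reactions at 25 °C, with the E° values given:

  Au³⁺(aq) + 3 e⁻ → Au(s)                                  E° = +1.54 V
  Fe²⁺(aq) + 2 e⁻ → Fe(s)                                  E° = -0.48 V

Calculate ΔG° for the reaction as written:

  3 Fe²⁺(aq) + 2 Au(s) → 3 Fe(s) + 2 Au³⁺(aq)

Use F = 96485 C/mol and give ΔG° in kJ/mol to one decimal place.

As written, Fe²⁺/Fe is reduced (cathode) and Au³⁺/Au is oxidised (anode), so E°cell = (-0.48) − (+1.54) = -2.02 V.
Balancing electrons gives n = 6.
ΔG° = −nFE° = −(6)(96485)(-2.02) = 1,169,398 J = +1169.4 kJ/mol.

+1169.4 kJ/mol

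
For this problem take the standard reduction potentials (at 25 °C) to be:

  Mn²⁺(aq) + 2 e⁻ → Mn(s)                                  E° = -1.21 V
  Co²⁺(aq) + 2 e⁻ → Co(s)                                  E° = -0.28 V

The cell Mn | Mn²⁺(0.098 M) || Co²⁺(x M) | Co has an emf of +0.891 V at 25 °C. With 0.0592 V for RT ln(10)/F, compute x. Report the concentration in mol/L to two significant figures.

Co²⁺/Co is the cathode, Mn²⁺/Mn the anode: E°cell = +0.93 V, n = 2.
Overall reaction: Co²⁺(aq) + Mn(s) → Co(s) + Mn²⁺(aq); Q = [Mn²⁺]^1/[Co²⁺]^1.
From E = E° − (0.0592/n) log Q: log Q = (E° − E)·n/0.0592 = (+0.93 − (+0.891))·2/0.0592 = 1.3176.
So 1·log[Co²⁺] = 1·log(0.098) − log Q = -1.0088 − (1.3176) = -2.3264; [Co²⁺] = 10^(-2.3264) ≈ 0.0047 M.

0.0047 M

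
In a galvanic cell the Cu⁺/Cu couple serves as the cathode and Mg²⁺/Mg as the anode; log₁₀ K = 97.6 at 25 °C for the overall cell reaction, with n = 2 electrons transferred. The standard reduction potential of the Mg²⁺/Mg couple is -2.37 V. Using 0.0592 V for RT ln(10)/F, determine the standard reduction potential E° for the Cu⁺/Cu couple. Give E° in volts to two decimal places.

+0.52 V

E°cell = (0.0592/n)·log K = (0.0592/2)(97.6) = +2.889 V.
Since Cu⁺/Cu is the cathode and Mg²⁺/Mg the anode, E°cell = E°(Cu⁺/Cu) − E°(Mg²⁺/Mg).
So E°(Cu⁺/Cu) = E°cell + E°(Mg²⁺/Mg) = +2.889 + (-2.37) = +0.52 V.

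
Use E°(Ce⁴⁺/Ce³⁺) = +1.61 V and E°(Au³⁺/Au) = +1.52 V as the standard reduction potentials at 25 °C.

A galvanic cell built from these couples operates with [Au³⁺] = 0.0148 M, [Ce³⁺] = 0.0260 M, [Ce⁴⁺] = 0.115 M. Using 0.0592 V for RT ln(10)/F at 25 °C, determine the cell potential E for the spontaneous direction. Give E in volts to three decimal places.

+0.164 V

Ce⁴⁺/Ce³⁺ is the cathode (higher E°), Au³⁺/Au the anode: E°cell = +1.61 − (+1.52) = +0.09 V, n = 3.
Overall: 3 Ce⁴⁺(aq) + Au(s) → 3 Ce³⁺(aq) + Au³⁺(aq)
Q = [Ce³⁺]^3·[Au³⁺] / ([Ce⁴⁺]^3); log Q = -3.767.
E = E° − (0.0592/n) log Q = +0.09 − (0.0592/3)(-3.767) = +0.164 V.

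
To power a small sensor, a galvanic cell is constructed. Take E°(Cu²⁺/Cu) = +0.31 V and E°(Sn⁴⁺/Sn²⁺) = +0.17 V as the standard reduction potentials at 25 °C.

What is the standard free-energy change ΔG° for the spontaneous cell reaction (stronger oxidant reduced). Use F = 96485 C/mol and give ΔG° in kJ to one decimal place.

Cu²⁺/Cu (E° = +0.31 V) is the cathode; Sn⁴⁺/Sn²⁺ (E° = +0.17 V) is the anode, so E°cell = +0.14 V.
Balancing electrons gives n = 2 (lcm of 2 and 2).
ΔG° = −nFE° = −(2)(96485)(+0.14) = -27,016 J = -27.0 kJ.

-27.0 kJ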